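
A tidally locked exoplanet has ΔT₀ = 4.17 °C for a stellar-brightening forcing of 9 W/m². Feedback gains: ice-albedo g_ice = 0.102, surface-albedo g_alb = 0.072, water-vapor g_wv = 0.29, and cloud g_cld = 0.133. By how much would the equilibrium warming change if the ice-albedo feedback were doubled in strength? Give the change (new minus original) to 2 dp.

Original: g = 0.597, ΔT = 4.17/(1−0.597) = 10.3474 °C.
With doubled ice-albedo: g' = 0.699, ΔT' = 4.17/(1−0.699) = 13.8538 °C.
Change = 13.8538 − 10.3474 = 3.51 °C.

3.51 °C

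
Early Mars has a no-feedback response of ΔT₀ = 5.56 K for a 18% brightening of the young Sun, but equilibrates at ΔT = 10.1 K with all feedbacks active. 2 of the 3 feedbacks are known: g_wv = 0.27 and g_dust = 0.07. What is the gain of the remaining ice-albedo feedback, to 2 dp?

Amplification A = ΔT/ΔT₀ = 10.1/5.56 = 1.817.
Total gain g = 1 − 1/A = 1 − 1/1.817 = 0.4496.
Known gains sum to 0.27 + 0.07 = 0.34.
g_ice = 0.4496 − 0.34 = 0.11.

0.11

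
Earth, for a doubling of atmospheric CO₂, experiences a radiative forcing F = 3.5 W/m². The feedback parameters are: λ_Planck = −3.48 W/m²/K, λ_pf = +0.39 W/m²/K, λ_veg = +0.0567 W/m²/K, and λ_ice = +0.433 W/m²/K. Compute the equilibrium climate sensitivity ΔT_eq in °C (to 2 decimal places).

Net feedback parameter λ = (−3.48) + (+0.39) + (+0.0567) + (+0.433) = -2.6003 W/m²/K.
ΔT = −F/λ = −3.5/(-2.6003) = 1.35 °C.

1.35 °C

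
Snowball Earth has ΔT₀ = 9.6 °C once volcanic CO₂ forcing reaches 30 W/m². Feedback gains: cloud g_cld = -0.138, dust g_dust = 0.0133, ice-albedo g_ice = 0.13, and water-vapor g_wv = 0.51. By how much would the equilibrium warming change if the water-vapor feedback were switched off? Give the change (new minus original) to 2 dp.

Original: g = 0.5153, ΔT = 9.6/(1−0.5153) = 19.8061 °C.
Without water-vapor: g' = 0.0053, ΔT' = 9.6/(1−0.0053) = 9.6512 °C.
Change = 9.6512 − 19.8061 = -10.15 °C.

-10.15 °C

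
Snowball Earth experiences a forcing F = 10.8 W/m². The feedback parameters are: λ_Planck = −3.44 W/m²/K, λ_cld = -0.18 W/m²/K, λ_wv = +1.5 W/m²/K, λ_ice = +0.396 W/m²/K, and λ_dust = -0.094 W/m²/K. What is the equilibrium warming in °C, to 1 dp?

Net feedback parameter λ = (−3.44) + (-0.18) + (+1.5) + (+0.396) + (-0.094) = -1.818 W/m²/K.
ΔT = −F/λ = −10.8/(-1.818) = 5.9 °C.

5.9 °C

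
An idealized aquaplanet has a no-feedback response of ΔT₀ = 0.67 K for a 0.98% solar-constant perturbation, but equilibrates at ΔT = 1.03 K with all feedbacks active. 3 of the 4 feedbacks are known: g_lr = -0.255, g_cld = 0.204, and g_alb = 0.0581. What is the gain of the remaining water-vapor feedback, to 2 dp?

Amplification A = ΔT/ΔT₀ = 1.03/0.67 = 1.537.
Total gain g = 1 − 1/A = 1 − 1/1.537 = 0.3494.
Known gains sum to -0.255 + 0.204 + 0.0581 = 0.0071.
g_wv = 0.3494 − 0.0071 = 0.34.

0.34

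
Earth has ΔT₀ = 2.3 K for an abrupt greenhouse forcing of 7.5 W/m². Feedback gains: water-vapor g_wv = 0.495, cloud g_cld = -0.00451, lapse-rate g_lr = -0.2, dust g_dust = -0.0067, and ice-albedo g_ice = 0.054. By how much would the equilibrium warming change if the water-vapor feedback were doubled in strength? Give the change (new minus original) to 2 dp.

Original: g = 0.33779, ΔT = 2.3/(1−0.33779) = 3.4732 K.
With doubled water-vapor: g' = 0.83279, ΔT' = 2.3/(1−0.83279) = 13.7552 K.
Change = 13.7552 − 3.4732 = 10.28 K.

10.28 K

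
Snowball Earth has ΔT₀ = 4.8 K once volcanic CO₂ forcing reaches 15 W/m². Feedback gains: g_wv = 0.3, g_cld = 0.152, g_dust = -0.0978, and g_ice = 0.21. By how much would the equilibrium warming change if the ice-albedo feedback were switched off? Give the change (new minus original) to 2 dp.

-3.58 K

Original: g = 0.5642, ΔT = 4.8/(1−0.5642) = 11.0142 K.
Without ice-albedo: g' = 0.3542, ΔT' = 4.8/(1−0.3542) = 7.4326 K.
Change = 7.4326 − 11.0142 = -3.58 K.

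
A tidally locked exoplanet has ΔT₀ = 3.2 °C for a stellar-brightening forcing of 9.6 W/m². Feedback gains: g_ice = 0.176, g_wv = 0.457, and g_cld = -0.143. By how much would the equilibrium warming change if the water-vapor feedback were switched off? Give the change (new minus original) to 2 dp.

Original: g = 0.49, ΔT = 3.2/(1−0.49) = 6.2745 °C.
Without water-vapor: g' = 0.033, ΔT' = 3.2/(1−0.033) = 3.3092 °C.
Change = 3.3092 − 6.2745 = -2.97 °C.

-2.97 °C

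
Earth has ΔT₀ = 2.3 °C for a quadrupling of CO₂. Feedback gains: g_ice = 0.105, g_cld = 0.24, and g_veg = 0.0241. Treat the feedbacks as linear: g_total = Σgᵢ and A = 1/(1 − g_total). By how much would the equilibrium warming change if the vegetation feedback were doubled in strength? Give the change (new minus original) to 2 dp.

0.14 °C

Original: g = 0.3691, ΔT = 2.3/(1−0.3691) = 3.6456 °C.
With doubled vegetation: g' = 0.3932, ΔT' = 2.3/(1−0.3932) = 3.7904 °C.
Change = 3.7904 − 3.6456 = 0.14 °C.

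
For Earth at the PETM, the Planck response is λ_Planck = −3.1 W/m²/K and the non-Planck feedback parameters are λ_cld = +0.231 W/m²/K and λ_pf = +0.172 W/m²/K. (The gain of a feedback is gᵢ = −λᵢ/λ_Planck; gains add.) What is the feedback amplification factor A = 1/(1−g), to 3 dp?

1.149

Convert to gains: g_cld = 0.231/3.1 = 0.07452; g_pf = 0.172/3.1 = 0.05548.
Total gain g = 0.13.
A = 1/(1 − 0.13) = 1.149.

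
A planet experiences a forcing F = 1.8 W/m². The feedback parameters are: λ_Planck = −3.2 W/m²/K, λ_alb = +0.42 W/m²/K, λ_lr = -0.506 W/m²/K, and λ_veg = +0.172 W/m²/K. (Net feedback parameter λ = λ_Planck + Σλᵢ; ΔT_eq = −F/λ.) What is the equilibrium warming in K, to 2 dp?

0.58 K

Net feedback parameter λ = (−3.2) + (+0.42) + (-0.506) + (+0.172) = -3.114 W/m²/K.
ΔT = −F/λ = −1.8/(-3.114) = 0.58 K.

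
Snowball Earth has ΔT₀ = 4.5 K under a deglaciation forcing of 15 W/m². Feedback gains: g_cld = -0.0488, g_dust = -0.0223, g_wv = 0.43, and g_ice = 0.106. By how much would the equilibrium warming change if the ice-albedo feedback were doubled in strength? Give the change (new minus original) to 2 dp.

2.08 K

Original: g = 0.4649, ΔT = 4.5/(1−0.4649) = 8.4096 K.
With doubled ice-albedo: g' = 0.5709, ΔT' = 4.5/(1−0.5709) = 10.4871 K.
Change = 10.4871 − 8.4096 = 2.08 K.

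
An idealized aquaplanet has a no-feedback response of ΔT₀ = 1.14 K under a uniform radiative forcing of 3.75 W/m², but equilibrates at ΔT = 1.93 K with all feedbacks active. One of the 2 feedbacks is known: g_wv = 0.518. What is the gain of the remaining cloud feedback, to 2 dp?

Amplification A = ΔT/ΔT₀ = 1.93/1.14 = 1.693.
Total gain g = 1 − 1/A = 1 − 1/1.693 = 0.4093.
The known gain is 0.518.
g_cld = 0.4093 − 0.518 = -0.11.

-0.11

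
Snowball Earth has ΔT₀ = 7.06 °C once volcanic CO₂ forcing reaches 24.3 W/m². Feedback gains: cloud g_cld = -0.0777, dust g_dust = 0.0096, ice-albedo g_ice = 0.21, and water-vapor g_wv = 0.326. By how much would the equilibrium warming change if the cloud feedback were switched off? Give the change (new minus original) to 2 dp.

Original: g = 0.4679, ΔT = 7.06/(1−0.4679) = 13.2682 °C.
Without cloud: g' = 0.5456, ΔT' = 7.06/(1−0.5456) = 15.5370 °C.
Change = 15.5370 − 13.2682 = 2.27 °C.

2.27 °C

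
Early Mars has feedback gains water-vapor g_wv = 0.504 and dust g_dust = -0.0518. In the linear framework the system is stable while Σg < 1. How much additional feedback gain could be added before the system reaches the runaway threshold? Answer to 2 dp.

0.55

Current total gain = 0.504 − 0.0518 = 0.4522.
Margin to runaway = 1 − 0.4522 = 0.55.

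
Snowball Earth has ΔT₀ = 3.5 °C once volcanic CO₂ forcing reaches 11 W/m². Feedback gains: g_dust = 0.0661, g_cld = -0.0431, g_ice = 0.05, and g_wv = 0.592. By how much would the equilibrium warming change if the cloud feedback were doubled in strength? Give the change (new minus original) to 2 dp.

-1.19 °C

Original: g = 0.665, ΔT = 3.5/(1−0.665) = 10.4478 °C.
With doubled cloud: g' = 0.6219, ΔT' = 3.5/(1−0.6219) = 9.2568 °C.
Change = 9.2568 − 10.4478 = -1.19 °C.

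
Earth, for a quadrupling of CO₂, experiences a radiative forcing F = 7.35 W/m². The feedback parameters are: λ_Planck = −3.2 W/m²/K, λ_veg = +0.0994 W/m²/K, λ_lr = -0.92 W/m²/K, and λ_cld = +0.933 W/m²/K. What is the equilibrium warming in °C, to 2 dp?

Net feedback parameter λ = (−3.2) + (+0.0994) + (-0.92) + (+0.933) = -3.0876 W/m²/K.
ΔT = −F/λ = −7.35/(-3.0876) = 2.38 °C.

2.38 °C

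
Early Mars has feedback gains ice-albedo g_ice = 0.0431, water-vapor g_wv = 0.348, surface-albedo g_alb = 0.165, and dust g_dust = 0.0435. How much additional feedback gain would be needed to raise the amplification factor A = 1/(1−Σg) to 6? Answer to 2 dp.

0.23

Current total gain = 0.5996.
Target gain for A = 6: g* = 1 − 1/6 = 0.8333.
Additional gain needed = 0.8333 − 0.5996 = 0.23.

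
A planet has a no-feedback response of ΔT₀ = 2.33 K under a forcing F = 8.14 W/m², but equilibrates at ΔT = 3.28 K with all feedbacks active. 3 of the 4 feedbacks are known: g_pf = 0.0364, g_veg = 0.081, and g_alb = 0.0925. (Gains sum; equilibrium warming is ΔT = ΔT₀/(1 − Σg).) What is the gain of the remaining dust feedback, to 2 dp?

0.08

Amplification A = ΔT/ΔT₀ = 3.28/2.33 = 1.408.
Total gain g = 1 − 1/A = 1 − 1/1.408 = 0.2898.
Known gains sum to 0.0364 + 0.081 + 0.0925 = 0.2099.
g_dust = 0.2898 − 0.2099 = 0.08.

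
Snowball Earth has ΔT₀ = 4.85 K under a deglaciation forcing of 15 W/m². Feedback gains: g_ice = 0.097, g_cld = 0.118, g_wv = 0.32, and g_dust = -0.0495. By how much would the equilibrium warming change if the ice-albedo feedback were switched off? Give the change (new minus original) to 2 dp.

Original: g = 0.4855, ΔT = 4.85/(1−0.4855) = 9.4266 K.
Without ice-albedo: g' = 0.3885, ΔT' = 4.85/(1−0.3885) = 7.9313 K.
Change = 7.9313 − 9.4266 = -1.50 K.

-1.50 K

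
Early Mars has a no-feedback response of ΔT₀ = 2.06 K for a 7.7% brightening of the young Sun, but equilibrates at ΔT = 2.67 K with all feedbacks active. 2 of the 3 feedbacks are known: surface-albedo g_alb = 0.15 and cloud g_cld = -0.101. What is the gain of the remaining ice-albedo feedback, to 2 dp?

Amplification A = ΔT/ΔT₀ = 2.67/2.06 = 1.296.
Total gain g = 1 − 1/A = 1 − 1/1.296 = 0.2284.
Known gains sum to 0.15 − 0.101 = 0.049.
g_ice = 0.2284 − 0.049 = 0.18.

0.18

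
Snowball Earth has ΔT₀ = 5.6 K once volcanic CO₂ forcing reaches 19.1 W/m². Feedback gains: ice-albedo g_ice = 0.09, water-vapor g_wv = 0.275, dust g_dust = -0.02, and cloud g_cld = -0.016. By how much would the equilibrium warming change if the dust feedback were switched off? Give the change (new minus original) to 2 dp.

Original: g = 0.329, ΔT = 5.6/(1−0.329) = 8.3458 K.
Without dust: g' = 0.349, ΔT' = 5.6/(1−0.349) = 8.6022 K.
Change = 8.6022 − 8.3458 = 0.26 K.

0.26 K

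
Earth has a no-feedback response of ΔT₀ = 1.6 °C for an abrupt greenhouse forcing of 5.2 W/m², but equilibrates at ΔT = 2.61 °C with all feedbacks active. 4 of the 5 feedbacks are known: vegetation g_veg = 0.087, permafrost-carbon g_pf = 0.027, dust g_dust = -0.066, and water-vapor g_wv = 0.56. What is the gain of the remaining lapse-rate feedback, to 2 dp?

Amplification A = ΔT/ΔT₀ = 2.61/1.6 = 1.631.
Total gain g = 1 − 1/A = 1 − 1/1.631 = 0.3869.
Known gains sum to 0.087 + 0.027 − 0.066 + 0.56 = 0.608.
g_lr = 0.3869 − 0.608 = -0.22.

-0.22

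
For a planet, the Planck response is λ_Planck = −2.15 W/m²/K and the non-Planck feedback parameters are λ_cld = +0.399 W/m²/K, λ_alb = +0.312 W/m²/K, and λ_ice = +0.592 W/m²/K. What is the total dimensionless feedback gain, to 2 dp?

0.61

Convert to gains: g_cld = 0.399/2.15 = 0.1856; g_alb = 0.312/2.15 = 0.1451; g_ice = 0.592/2.15 = 0.2753.
Total gain g = 0.606.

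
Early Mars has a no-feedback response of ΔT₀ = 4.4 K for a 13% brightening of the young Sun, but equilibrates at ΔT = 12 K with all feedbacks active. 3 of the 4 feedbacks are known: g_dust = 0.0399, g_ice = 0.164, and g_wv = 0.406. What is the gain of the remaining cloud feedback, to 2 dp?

0.02

Amplification A = ΔT/ΔT₀ = 12/4.4 = 2.727.
Total gain g = 1 − 1/A = 1 − 1/2.727 = 0.6333.
Known gains sum to 0.0399 + 0.164 + 0.406 = 0.6099.
g_cld = 0.6333 − 0.6099 = 0.02.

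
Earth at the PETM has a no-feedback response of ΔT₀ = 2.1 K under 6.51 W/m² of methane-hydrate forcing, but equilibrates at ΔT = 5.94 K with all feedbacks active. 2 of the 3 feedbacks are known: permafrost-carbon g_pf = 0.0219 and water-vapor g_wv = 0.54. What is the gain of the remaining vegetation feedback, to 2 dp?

Amplification A = ΔT/ΔT₀ = 5.94/2.1 = 2.829.
Total gain g = 1 − 1/A = 1 − 1/2.829 = 0.6465.
Known gains sum to 0.0219 + 0.54 = 0.5619.
g_veg = 0.6465 − 0.5619 = 0.08.

0.08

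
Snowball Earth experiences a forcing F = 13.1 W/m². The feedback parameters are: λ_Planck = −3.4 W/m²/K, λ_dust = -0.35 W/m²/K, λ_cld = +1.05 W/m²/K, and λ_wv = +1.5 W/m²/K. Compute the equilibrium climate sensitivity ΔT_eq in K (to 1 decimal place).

Net feedback parameter λ = (−3.4) + (-0.35) + (+1.05) + (+1.5) = -1.2 W/m²/K.
ΔT = −F/λ = −13.1/(-1.2) = 10.9 K.

10.9 K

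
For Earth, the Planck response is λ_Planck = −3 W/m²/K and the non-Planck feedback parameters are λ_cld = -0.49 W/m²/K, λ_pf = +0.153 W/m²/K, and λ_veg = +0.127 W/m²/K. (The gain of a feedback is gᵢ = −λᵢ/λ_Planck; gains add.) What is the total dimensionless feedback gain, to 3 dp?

-0.070

Convert to gains: g_cld = -0.49/3 = -0.1633; g_pf = 0.153/3 = 0.051; g_veg = 0.127/3 = 0.04233.
Total gain g = -0.06997.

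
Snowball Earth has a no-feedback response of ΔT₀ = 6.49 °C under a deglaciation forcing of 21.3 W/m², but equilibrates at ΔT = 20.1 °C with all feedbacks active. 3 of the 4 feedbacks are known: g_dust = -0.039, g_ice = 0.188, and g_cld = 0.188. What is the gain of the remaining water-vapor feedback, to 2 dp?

Amplification A = ΔT/ΔT₀ = 20.1/6.49 = 3.097.
Total gain g = 1 − 1/A = 1 − 1/3.097 = 0.6771.
Known gains sum to -0.039 + 0.188 + 0.188 = 0.337.
g_wv = 0.6771 − 0.337 = 0.34.

0.34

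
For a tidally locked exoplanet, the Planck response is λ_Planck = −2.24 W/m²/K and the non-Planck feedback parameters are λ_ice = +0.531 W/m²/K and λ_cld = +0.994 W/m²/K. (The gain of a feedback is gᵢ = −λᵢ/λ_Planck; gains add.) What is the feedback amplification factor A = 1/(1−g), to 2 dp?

3.13

Convert to gains: g_ice = 0.531/2.24 = 0.2371; g_cld = 0.994/2.24 = 0.4437.
Total gain g = 0.6808.
A = 1/(1 − 0.6808) = 3.13.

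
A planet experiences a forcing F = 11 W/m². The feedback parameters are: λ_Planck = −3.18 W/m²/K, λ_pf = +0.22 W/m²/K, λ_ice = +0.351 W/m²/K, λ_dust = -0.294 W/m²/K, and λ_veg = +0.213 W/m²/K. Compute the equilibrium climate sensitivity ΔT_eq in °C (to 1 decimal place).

4.1 °C

Net feedback parameter λ = (−3.18) + (+0.22) + (+0.351) + (-0.294) + (+0.213) = -2.69 W/m²/K.
ΔT = −F/λ = −11/(-2.69) = 4.1 °C.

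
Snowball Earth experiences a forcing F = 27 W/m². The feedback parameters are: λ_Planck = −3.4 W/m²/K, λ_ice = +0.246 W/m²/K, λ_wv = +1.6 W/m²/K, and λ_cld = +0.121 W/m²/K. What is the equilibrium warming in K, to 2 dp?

18.84 K

Net feedback parameter λ = (−3.4) + (+0.246) + (+1.6) + (+0.121) = -1.433 W/m²/K.
ΔT = −F/λ = −27/(-1.433) = 18.84 K.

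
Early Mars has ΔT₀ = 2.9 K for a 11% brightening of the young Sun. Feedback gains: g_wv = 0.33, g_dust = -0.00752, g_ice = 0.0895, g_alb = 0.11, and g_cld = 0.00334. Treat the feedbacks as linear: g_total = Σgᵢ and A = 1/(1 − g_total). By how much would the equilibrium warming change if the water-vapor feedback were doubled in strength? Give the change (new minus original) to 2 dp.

Original: g = 0.52532, ΔT = 2.9/(1−0.52532) = 6.1094 K.
With doubled water-vapor: g' = 0.85532, ΔT' = 2.9/(1−0.85532) = 20.0442 K.
Change = 20.0442 − 6.1094 = 13.93 K.

13.93 K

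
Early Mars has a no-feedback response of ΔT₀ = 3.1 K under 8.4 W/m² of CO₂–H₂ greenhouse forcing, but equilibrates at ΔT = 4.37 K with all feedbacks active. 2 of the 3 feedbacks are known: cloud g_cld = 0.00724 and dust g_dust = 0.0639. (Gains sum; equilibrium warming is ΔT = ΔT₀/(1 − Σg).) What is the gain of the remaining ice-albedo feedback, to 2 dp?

0.22

Amplification A = ΔT/ΔT₀ = 4.37/3.1 = 1.41.
Total gain g = 1 − 1/A = 1 − 1/1.41 = 0.2908.
Known gains sum to 0.00724 + 0.0639 = 0.07114.
g_ice = 0.2908 − 0.07114 = 0.22.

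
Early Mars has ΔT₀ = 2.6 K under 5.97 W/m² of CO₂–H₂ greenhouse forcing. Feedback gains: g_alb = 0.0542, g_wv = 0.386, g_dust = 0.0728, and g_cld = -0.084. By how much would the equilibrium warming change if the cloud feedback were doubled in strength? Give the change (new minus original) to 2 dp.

-0.58 K

Original: g = 0.429, ΔT = 2.6/(1−0.429) = 4.5534 K.
With doubled cloud: g' = 0.345, ΔT' = 2.6/(1−0.345) = 3.9695 K.
Change = 3.9695 − 4.5534 = -0.58 K.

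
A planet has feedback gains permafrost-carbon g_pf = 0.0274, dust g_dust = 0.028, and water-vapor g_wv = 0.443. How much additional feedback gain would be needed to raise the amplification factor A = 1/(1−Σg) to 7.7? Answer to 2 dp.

0.37

Current total gain = 0.4984.
Target gain for A = 7.7: g* = 1 − 1/7.7 = 0.8701.
Additional gain needed = 0.8701 − 0.4984 = 0.37.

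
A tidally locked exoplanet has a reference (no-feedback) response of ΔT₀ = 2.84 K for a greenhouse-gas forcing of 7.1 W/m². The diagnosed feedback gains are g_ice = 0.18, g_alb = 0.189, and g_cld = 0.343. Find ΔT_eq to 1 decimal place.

9.9 K

Total gain g = 0.18 + 0.189 + 0.343 = 0.712.
Amplification A = 1/(1 − 0.712) = 3.472.
ΔT = 2.84 × 3.472 = 9.9 K.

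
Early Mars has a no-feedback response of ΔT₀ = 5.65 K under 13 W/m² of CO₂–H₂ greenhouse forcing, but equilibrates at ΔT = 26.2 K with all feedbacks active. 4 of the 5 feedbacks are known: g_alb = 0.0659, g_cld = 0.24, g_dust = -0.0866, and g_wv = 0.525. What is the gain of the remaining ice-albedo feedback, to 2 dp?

0.04

Amplification A = ΔT/ΔT₀ = 26.2/5.65 = 4.637.
Total gain g = 1 − 1/A = 1 − 1/4.637 = 0.7843.
Known gains sum to 0.0659 + 0.24 − 0.0866 + 0.525 = 0.7443.
g_ice = 0.7843 − 0.7443 = 0.04.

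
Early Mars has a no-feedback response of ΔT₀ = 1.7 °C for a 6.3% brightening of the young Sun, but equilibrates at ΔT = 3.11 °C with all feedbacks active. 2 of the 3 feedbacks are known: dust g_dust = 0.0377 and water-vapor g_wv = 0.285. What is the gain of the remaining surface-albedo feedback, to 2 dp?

0.13

Amplification A = ΔT/ΔT₀ = 3.11/1.7 = 1.829.
Total gain g = 1 − 1/A = 1 − 1/1.829 = 0.4533.
Known gains sum to 0.0377 + 0.285 = 0.3227.
g_alb = 0.4533 − 0.3227 = 0.13.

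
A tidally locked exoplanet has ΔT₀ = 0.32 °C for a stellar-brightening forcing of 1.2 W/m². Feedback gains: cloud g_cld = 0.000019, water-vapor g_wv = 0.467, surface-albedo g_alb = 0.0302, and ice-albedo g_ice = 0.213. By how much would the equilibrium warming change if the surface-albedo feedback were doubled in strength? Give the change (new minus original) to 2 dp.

0.13 °C

Original: g = 0.710219, ΔT = 0.32/(1−0.710219) = 1.1043 °C.
With doubled surface-albedo: g' = 0.740419, ΔT' = 0.32/(1−0.740419) = 1.2328 °C.
Change = 1.2328 − 1.1043 = 0.13 °C.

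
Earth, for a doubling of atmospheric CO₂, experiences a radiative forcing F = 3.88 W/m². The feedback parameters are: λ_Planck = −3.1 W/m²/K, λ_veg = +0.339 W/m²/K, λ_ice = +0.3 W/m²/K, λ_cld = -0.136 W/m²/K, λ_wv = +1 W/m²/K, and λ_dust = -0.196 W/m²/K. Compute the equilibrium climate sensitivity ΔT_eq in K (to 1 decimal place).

Net feedback parameter λ = (−3.1) + (+0.339) + (+0.3) + (-0.136) + (+1) + (-0.196) = -1.793 W/m²/K.
ΔT = −F/λ = −3.88/(-1.793) = 2.2 K.

2.2 K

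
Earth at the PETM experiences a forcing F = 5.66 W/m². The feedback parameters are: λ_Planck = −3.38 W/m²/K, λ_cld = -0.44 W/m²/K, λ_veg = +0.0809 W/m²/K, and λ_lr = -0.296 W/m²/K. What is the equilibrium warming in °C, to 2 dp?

Net feedback parameter λ = (−3.38) + (-0.44) + (+0.0809) + (-0.296) = -4.0351 W/m²/K.
ΔT = −F/λ = −5.66/(-4.0351) = 1.40 °C.

1.40 °C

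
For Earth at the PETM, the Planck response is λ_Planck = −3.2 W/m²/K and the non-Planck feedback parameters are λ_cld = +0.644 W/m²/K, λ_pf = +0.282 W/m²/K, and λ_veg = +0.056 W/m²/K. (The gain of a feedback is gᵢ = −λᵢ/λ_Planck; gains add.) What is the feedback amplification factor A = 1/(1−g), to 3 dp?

Convert to gains: g_cld = 0.644/3.2 = 0.2012; g_pf = 0.282/3.2 = 0.08812; g_veg = 0.056/3.2 = 0.0175.
Total gain g = 0.30682.
A = 1/(1 − 0.30682) = 1.443.

1.443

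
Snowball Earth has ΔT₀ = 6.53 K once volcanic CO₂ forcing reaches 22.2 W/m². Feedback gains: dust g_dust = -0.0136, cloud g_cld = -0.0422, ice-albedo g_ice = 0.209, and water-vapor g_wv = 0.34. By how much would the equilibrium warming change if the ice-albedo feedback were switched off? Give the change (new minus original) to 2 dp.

-3.76 K

Original: g = 0.4932, ΔT = 6.53/(1−0.4932) = 12.8848 K.
Without ice-albedo: g' = 0.2842, ΔT' = 6.53/(1−0.2842) = 9.1227 K.
Change = 9.1227 − 12.8848 = -3.76 K.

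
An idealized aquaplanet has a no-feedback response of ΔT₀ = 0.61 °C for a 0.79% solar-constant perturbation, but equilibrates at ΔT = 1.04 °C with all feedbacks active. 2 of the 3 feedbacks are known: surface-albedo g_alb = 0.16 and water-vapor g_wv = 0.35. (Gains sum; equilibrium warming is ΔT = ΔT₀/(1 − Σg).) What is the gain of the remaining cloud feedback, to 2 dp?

-0.10

Amplification A = ΔT/ΔT₀ = 1.04/0.61 = 1.705.
Total gain g = 1 − 1/A = 1 − 1/1.705 = 0.4135.
Known gains sum to 0.16 + 0.35 = 0.51.
g_cld = 0.4135 − 0.51 = -0.10.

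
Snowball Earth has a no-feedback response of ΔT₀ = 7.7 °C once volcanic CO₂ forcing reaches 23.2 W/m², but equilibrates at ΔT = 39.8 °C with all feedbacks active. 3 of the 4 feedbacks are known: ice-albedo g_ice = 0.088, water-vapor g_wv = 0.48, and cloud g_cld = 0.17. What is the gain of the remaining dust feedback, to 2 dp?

Amplification A = ΔT/ΔT₀ = 39.8/7.7 = 5.169.
Total gain g = 1 − 1/A = 1 − 1/5.169 = 0.8065.
Known gains sum to 0.088 + 0.48 + 0.17 = 0.738.
g_dust = 0.8065 − 0.738 = 0.07.

0.07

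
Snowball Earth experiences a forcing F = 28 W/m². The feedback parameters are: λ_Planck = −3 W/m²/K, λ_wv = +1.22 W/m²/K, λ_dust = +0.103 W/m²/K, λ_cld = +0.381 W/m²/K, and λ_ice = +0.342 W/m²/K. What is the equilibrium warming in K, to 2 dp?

29.35 K

Net feedback parameter λ = (−3) + (+1.22) + (+0.103) + (+0.381) + (+0.342) = -0.954 W/m²/K.
ΔT = −F/λ = −28/(-0.954) = 29.35 K.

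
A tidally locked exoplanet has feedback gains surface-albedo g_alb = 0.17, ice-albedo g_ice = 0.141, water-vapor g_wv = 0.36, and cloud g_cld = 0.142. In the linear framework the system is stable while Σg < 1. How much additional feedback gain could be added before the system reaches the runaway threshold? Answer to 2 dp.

Current total gain = 0.17 + 0.141 + 0.36 + 0.142 = 0.813.
Margin to runaway = 1 − 0.813 = 0.19.

0.19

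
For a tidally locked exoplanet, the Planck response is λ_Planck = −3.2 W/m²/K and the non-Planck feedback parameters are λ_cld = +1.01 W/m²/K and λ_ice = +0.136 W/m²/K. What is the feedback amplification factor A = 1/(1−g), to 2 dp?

1.56

Convert to gains: g_cld = 1.01/3.2 = 0.3156; g_ice = 0.136/3.2 = 0.0425.
Total gain g = 0.3581.
A = 1/(1 − 0.3581) = 1.56.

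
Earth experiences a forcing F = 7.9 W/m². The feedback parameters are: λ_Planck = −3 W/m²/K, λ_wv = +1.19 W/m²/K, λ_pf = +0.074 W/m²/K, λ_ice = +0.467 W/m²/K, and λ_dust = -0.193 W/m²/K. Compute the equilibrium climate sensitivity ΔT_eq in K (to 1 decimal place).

5.4 K

Net feedback parameter λ = (−3) + (+1.19) + (+0.074) + (+0.467) + (-0.193) = -1.462 W/m²/K.
ΔT = −F/λ = −7.9/(-1.462) = 5.4 K.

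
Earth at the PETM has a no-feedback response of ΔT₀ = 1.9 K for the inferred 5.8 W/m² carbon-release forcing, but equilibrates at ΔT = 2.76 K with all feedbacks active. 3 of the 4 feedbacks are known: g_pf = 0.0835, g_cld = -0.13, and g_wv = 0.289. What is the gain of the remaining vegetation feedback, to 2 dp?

0.07

Amplification A = ΔT/ΔT₀ = 2.76/1.9 = 1.453.
Total gain g = 1 − 1/A = 1 − 1/1.453 = 0.3118.
Known gains sum to 0.0835 − 0.13 + 0.289 = 0.2425.
g_veg = 0.3118 − 0.2425 = 0.07.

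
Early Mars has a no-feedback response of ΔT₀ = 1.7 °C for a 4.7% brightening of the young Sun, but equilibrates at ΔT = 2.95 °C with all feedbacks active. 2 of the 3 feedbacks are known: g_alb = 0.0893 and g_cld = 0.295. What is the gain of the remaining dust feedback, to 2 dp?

Amplification A = ΔT/ΔT₀ = 2.95/1.7 = 1.735.
Total gain g = 1 − 1/A = 1 − 1/1.735 = 0.4236.
Known gains sum to 0.0893 + 0.295 = 0.3843.
g_dust = 0.4236 − 0.3843 = 0.04.

0.04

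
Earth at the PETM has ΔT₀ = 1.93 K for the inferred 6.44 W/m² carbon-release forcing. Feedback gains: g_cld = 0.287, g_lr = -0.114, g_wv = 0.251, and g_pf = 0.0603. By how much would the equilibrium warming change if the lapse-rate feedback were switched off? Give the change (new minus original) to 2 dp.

1.06 K

Original: g = 0.4843, ΔT = 1.93/(1−0.4843) = 3.7425 K.
Without lapse-rate: g' = 0.5983, ΔT' = 1.93/(1−0.5983) = 4.8046 K.
Change = 4.8046 − 3.7425 = 1.06 K.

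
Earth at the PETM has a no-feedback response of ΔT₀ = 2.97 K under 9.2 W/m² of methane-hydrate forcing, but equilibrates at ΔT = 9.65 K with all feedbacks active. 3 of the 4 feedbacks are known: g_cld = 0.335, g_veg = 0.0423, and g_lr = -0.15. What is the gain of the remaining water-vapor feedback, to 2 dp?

0.46

Amplification A = ΔT/ΔT₀ = 9.65/2.97 = 3.249.
Total gain g = 1 − 1/A = 1 − 1/3.249 = 0.6922.
Known gains sum to 0.335 + 0.0423 − 0.15 = 0.2273.
g_wv = 0.6922 − 0.2273 = 0.46.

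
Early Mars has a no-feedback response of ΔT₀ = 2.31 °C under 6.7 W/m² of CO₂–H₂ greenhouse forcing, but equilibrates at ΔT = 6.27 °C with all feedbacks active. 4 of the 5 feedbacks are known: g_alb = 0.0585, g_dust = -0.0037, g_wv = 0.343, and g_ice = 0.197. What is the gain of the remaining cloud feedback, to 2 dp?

0.04

Amplification A = ΔT/ΔT₀ = 6.27/2.31 = 2.714.
Total gain g = 1 − 1/A = 1 − 1/2.714 = 0.6315.
Known gains sum to 0.0585 − 0.0037 + 0.343 + 0.197 = 0.5948.
g_cld = 0.6315 − 0.5948 = 0.04.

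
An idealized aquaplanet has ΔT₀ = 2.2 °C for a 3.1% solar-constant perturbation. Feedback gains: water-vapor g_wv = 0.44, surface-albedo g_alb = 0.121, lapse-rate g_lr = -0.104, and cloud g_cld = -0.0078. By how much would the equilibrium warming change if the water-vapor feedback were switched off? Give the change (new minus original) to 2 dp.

Original: g = 0.4492, ΔT = 2.2/(1−0.4492) = 3.9942 °C.
Without water-vapor: g' = 0.0092, ΔT' = 2.2/(1−0.0092) = 2.2204 °C.
Change = 2.2204 − 3.9942 = -1.77 °C.

-1.77 °C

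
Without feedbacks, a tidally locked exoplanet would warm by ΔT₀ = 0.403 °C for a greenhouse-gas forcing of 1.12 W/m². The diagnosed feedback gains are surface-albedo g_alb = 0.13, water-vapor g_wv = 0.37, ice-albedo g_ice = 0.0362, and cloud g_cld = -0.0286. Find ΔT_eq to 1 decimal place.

0.8 °C

Total gain g = 0.13 + 0.37 + 0.0362 − 0.0286 = 0.5076.
Amplification A = 1/(1 − 0.5076) = 2.031.
ΔT = 0.403 × 2.031 = 0.8 °C.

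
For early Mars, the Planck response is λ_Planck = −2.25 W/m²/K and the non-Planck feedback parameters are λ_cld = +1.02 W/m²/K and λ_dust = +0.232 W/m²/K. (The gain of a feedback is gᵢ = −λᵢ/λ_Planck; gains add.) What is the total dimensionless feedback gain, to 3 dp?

Convert to gains: g_cld = 1.02/2.25 = 0.4533; g_dust = 0.232/2.25 = 0.1031.
Total gain g = 0.5564.

0.556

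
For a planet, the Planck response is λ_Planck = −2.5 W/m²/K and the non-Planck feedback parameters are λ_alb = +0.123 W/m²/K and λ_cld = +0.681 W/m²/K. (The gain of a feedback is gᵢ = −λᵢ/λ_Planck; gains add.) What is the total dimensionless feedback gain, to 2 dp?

Convert to gains: g_alb = 0.123/2.5 = 0.0492; g_cld = 0.681/2.5 = 0.2724.
Total gain g = 0.3216.

0.32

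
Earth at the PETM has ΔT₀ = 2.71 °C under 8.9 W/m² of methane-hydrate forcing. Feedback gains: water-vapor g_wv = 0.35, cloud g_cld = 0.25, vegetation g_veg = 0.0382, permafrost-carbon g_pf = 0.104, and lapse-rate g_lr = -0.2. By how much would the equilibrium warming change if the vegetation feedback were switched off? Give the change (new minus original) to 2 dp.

-0.46 °C

Original: g = 0.5422, ΔT = 2.71/(1−0.5422) = 5.9196 °C.
Without vegetation: g' = 0.504, ΔT' = 2.71/(1−0.504) = 5.4637 °C.
Change = 5.4637 − 5.9196 = -0.46 °C.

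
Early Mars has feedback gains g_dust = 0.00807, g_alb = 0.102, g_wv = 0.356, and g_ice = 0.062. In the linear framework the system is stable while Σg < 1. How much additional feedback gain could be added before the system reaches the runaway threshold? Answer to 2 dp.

Current total gain = 0.00807 + 0.102 + 0.356 + 0.062 = 0.52807.
Margin to runaway = 1 − 0.52807 = 0.47.

0.47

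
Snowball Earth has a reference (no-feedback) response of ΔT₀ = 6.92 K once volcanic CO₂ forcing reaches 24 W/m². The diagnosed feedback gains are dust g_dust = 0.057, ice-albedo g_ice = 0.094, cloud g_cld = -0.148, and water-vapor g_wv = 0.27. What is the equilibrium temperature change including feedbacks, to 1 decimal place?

Total gain g = 0.057 + 0.094 − 0.148 + 0.27 = 0.273.
Amplification A = 1/(1 − 0.273) = 1.376.
ΔT = 6.92 × 1.376 = 9.5 K.

9.5 K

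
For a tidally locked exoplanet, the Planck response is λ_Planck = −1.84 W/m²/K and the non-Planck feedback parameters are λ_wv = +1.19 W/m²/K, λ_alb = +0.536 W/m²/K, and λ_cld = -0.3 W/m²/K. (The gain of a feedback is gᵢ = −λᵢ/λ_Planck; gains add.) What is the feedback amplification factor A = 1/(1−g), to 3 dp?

Convert to gains: g_wv = 1.19/1.84 = 0.6467; g_alb = 0.536/1.84 = 0.2913; g_cld = -0.3/1.84 = -0.163.
Total gain g = 0.775.
A = 1/(1 − 0.775) = 4.444.

4.444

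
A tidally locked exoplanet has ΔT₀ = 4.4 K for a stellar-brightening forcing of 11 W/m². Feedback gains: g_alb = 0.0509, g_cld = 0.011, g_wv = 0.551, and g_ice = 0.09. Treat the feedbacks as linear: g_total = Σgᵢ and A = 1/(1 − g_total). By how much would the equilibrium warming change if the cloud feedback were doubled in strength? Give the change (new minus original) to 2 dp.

Original: g = 0.7029, ΔT = 4.4/(1−0.7029) = 14.8098 K.
With doubled cloud: g' = 0.7139, ΔT' = 4.4/(1−0.7139) = 15.3792 K.
Change = 15.3792 − 14.8098 = 0.57 K.

0.57 K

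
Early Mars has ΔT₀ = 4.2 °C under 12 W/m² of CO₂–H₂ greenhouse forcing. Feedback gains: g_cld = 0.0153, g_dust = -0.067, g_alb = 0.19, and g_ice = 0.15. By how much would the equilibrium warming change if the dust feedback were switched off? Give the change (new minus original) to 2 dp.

Original: g = 0.2883, ΔT = 4.2/(1−0.2883) = 5.9014 °C.
Without dust: g' = 0.3553, ΔT' = 4.2/(1−0.3553) = 6.5147 °C.
Change = 6.5147 − 5.9014 = 0.61 °C.

0.61 °C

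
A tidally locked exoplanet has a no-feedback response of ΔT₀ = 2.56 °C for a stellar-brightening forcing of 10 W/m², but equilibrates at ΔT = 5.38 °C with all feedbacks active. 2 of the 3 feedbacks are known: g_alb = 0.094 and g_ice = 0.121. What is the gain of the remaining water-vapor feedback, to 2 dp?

Amplification A = ΔT/ΔT₀ = 5.38/2.56 = 2.102.
Total gain g = 1 − 1/A = 1 − 1/2.102 = 0.5243.
Known gains sum to 0.094 + 0.121 = 0.215.
g_wv = 0.5243 − 0.215 = 0.31.

0.31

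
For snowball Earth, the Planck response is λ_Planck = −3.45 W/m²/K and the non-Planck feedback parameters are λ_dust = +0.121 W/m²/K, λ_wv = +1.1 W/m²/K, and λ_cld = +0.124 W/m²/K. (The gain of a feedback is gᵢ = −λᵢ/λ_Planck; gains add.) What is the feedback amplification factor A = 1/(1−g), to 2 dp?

1.64

Convert to gains: g_dust = 0.121/3.45 = 0.03507; g_wv = 1.1/3.45 = 0.3188; g_cld = 0.124/3.45 = 0.03594.
Total gain g = 0.38981.
A = 1/(1 − 0.38981) = 1.64.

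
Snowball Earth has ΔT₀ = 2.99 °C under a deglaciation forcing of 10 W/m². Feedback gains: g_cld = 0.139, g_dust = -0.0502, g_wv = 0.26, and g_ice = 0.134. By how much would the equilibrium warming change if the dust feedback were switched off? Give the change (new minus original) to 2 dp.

0.62 °C

Original: g = 0.4828, ΔT = 2.99/(1−0.4828) = 5.7811 °C.
Without dust: g' = 0.533, ΔT' = 2.99/(1−0.533) = 6.4026 °C.
Change = 6.4026 − 5.7811 = 0.62 °C.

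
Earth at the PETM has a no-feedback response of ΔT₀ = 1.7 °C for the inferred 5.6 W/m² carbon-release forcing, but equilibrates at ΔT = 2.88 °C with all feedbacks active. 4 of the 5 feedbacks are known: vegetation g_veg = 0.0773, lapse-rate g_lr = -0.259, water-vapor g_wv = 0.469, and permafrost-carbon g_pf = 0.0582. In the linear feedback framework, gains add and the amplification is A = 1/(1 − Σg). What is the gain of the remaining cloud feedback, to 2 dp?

0.06

Amplification A = ΔT/ΔT₀ = 2.88/1.7 = 1.694.
Total gain g = 1 − 1/A = 1 − 1/1.694 = 0.4097.
Known gains sum to 0.0773 − 0.259 + 0.469 + 0.0582 = 0.3455.
g_cld = 0.4097 − 0.3455 = 0.06.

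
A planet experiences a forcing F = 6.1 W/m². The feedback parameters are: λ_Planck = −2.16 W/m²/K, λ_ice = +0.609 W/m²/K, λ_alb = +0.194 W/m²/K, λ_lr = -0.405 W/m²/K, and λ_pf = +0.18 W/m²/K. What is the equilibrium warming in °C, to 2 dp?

3.86 °C

Net feedback parameter λ = (−2.16) + (+0.609) + (+0.194) + (-0.405) + (+0.18) = -1.582 W/m²/K.
ΔT = −F/λ = −6.1/(-1.582) = 3.86 °C.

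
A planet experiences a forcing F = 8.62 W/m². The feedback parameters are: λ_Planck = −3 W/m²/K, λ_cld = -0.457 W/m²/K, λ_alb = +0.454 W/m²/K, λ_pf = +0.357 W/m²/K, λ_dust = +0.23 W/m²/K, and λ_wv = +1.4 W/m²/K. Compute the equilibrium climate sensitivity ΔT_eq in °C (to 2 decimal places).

Net feedback parameter λ = (−3) + (-0.457) + (+0.454) + (+0.357) + (+0.23) + (+1.4) = -1.016 W/m²/K.
ΔT = −F/λ = −8.62/(-1.016) = 8.48 °C.

8.48 °C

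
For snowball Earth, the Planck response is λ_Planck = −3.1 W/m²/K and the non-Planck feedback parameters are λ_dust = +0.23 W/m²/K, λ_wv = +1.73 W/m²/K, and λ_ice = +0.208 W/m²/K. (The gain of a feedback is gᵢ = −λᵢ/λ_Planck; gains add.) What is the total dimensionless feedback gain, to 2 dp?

Convert to gains: g_dust = 0.23/3.1 = 0.07419; g_wv = 1.73/3.1 = 0.5581; g_ice = 0.208/3.1 = 0.0671.
Total gain g = 0.69939.

0.70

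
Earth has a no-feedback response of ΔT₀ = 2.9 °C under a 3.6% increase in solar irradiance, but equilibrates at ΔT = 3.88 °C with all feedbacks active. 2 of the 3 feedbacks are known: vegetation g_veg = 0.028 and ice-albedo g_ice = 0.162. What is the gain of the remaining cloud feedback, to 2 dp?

Amplification A = ΔT/ΔT₀ = 3.88/2.9 = 1.338.
Total gain g = 1 − 1/A = 1 − 1/1.338 = 0.2526.
Known gains sum to 0.028 + 0.162 = 0.19.
g_cld = 0.2526 − 0.19 = 0.06.

0.06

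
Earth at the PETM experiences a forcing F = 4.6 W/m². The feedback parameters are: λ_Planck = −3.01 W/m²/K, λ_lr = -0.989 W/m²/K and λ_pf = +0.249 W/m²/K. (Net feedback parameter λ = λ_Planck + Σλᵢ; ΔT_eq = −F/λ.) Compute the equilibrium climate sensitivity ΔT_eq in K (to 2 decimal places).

1.23 K

Net feedback parameter λ = (−3.01) + (-0.989) + (+0.249) = -3.75 W/m²/K.
ΔT = −F/λ = −4.6/(-3.75) = 1.23 K.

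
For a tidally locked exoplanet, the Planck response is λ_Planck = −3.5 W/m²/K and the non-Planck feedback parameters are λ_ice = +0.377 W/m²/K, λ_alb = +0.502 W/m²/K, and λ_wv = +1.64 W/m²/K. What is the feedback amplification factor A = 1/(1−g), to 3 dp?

3.568

Convert to gains: g_ice = 0.377/3.5 = 0.1077; g_alb = 0.502/3.5 = 0.1434; g_wv = 1.64/3.5 = 0.4686.
Total gain g = 0.7197.
A = 1/(1 − 0.7197) = 3.568.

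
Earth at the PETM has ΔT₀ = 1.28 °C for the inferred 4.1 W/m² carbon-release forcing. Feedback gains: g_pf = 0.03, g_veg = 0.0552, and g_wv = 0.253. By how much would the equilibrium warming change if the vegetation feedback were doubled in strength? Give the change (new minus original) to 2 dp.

0.18 °C

Original: g = 0.3382, ΔT = 1.28/(1−0.3382) = 1.9341 °C.
With doubled vegetation: g' = 0.3934, ΔT' = 1.28/(1−0.3934) = 2.1101 °C.
Change = 2.1101 − 1.9341 = 0.18 °C.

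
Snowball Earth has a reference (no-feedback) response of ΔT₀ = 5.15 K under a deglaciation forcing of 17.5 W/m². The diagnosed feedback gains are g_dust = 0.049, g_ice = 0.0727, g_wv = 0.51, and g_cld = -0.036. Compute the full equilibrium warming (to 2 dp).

12.74 K

Total gain g = 0.049 + 0.0727 + 0.51 − 0.036 = 0.5957.
Amplification A = 1/(1 − 0.5957) = 2.473.
ΔT = 5.15 × 2.473 = 12.74 K.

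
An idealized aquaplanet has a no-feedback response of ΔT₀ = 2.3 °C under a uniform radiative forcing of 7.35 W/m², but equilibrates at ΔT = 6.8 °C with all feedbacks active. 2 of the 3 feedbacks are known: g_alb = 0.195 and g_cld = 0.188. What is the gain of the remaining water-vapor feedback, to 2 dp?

0.28

Amplification A = ΔT/ΔT₀ = 6.8/2.3 = 2.957.
Total gain g = 1 − 1/A = 1 − 1/2.957 = 0.6618.
Known gains sum to 0.195 + 0.188 = 0.383.
g_wv = 0.6618 − 0.383 = 0.28.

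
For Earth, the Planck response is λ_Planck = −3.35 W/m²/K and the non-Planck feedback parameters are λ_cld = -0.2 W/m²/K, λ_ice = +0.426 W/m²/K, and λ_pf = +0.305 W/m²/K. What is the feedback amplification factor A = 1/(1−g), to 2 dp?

Convert to gains: g_cld = -0.2/3.35 = -0.0597; g_ice = 0.426/3.35 = 0.1272; g_pf = 0.305/3.35 = 0.09104.
Total gain g = 0.15854.
A = 1/(1 − 0.15854) = 1.19.

1.19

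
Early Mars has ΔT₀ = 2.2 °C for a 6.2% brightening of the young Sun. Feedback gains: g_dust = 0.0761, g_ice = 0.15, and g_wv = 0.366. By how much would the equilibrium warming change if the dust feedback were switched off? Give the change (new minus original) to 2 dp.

Original: g = 0.5921, ΔT = 2.2/(1−0.5921) = 5.3935 °C.
Without dust: g' = 0.516, ΔT' = 2.2/(1−0.516) = 4.5455 °C.
Change = 4.5455 − 5.3935 = -0.85 °C.

-0.85 °C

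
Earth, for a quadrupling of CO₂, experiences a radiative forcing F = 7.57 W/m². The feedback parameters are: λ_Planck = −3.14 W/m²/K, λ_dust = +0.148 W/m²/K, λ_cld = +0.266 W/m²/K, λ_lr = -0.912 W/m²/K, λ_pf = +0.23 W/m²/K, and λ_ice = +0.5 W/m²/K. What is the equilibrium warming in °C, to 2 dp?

2.60 °C

Net feedback parameter λ = (−3.14) + (+0.148) + (+0.266) + (-0.912) + (+0.23) + (+0.5) = -2.908 W/m²/K.
ΔT = −F/λ = −7.57/(-2.908) = 2.60 °C.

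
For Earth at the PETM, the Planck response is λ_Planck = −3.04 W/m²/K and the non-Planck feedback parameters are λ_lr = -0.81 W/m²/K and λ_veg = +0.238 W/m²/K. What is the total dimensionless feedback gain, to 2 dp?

Convert to gains: g_lr = -0.81/3.04 = -0.2664; g_veg = 0.238/3.04 = 0.07829.
Total gain g = -0.18811.

-0.19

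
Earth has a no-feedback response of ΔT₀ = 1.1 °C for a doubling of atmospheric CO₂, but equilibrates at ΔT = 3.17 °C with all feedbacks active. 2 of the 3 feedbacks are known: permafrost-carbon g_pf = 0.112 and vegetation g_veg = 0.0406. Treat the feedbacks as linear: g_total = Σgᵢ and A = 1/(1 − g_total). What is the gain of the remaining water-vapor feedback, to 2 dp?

0.50

Amplification A = ΔT/ΔT₀ = 3.17/1.1 = 2.882.
Total gain g = 1 − 1/A = 1 − 1/2.882 = 0.653.
Known gains sum to 0.112 + 0.0406 = 0.1526.
g_wv = 0.653 − 0.1526 = 0.50.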